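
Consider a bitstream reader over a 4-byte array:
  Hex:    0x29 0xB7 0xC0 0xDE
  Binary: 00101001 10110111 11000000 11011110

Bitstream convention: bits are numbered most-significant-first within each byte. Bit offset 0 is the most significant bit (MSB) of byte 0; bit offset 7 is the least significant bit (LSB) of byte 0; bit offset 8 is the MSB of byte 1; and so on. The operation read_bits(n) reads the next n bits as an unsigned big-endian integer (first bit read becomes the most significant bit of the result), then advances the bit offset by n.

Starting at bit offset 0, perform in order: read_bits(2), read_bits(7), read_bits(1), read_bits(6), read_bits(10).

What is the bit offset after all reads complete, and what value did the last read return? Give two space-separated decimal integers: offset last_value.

Answer: 26 771

Derivation:
Read 1: bits[0:2] width=2 -> value=0 (bin 00); offset now 2 = byte 0 bit 2; 30 bits remain
Read 2: bits[2:9] width=7 -> value=83 (bin 1010011); offset now 9 = byte 1 bit 1; 23 bits remain
Read 3: bits[9:10] width=1 -> value=0 (bin 0); offset now 10 = byte 1 bit 2; 22 bits remain
Read 4: bits[10:16] width=6 -> value=55 (bin 110111); offset now 16 = byte 2 bit 0; 16 bits remain
Read 5: bits[16:26] width=10 -> value=771 (bin 1100000011); offset now 26 = byte 3 bit 2; 6 bits remain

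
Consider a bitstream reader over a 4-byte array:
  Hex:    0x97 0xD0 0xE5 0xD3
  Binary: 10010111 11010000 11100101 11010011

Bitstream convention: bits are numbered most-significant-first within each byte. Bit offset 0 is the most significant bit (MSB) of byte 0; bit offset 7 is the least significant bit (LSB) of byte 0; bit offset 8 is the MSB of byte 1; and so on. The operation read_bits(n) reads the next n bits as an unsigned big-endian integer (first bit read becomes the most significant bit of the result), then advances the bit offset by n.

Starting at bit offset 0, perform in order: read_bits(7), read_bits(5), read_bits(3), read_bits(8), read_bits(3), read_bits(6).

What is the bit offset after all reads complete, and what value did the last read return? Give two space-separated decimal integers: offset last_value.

Answer: 32 19

Derivation:
Read 1: bits[0:7] width=7 -> value=75 (bin 1001011); offset now 7 = byte 0 bit 7; 25 bits remain
Read 2: bits[7:12] width=5 -> value=29 (bin 11101); offset now 12 = byte 1 bit 4; 20 bits remain
Read 3: bits[12:15] width=3 -> value=0 (bin 000); offset now 15 = byte 1 bit 7; 17 bits remain
Read 4: bits[15:23] width=8 -> value=114 (bin 01110010); offset now 23 = byte 2 bit 7; 9 bits remain
Read 5: bits[23:26] width=3 -> value=7 (bin 111); offset now 26 = byte 3 bit 2; 6 bits remain
Read 6: bits[26:32] width=6 -> value=19 (bin 010011); offset now 32 = byte 4 bit 0; 0 bits remain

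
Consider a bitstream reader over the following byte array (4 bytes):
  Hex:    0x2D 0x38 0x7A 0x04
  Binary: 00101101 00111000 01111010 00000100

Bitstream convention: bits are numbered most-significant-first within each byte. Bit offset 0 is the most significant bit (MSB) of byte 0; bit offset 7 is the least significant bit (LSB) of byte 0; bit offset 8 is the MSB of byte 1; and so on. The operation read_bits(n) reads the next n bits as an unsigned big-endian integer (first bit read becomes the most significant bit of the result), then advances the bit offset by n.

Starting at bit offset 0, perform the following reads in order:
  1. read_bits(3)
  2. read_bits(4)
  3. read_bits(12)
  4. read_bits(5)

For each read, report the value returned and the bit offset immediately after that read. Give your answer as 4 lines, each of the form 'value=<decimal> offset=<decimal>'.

Answer: value=1 offset=3
value=6 offset=7
value=2499 offset=19
value=26 offset=24

Derivation:
Read 1: bits[0:3] width=3 -> value=1 (bin 001); offset now 3 = byte 0 bit 3; 29 bits remain
Read 2: bits[3:7] width=4 -> value=6 (bin 0110); offset now 7 = byte 0 bit 7; 25 bits remain
Read 3: bits[7:19] width=12 -> value=2499 (bin 100111000011); offset now 19 = byte 2 bit 3; 13 bits remain
Read 4: bits[19:24] width=5 -> value=26 (bin 11010); offset now 24 = byte 3 bit 0; 8 bits remain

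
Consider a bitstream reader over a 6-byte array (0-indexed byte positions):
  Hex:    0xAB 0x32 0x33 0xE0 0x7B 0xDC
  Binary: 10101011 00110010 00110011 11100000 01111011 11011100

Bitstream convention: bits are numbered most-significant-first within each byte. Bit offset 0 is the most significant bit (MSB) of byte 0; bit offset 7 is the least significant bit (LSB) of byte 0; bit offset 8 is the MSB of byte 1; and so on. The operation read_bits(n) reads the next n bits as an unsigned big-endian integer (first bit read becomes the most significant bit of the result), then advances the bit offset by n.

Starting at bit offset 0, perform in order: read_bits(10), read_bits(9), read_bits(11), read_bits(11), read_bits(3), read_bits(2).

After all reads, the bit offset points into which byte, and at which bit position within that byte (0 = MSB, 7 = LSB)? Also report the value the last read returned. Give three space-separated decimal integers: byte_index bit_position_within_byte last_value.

Read 1: bits[0:10] width=10 -> value=684 (bin 1010101100); offset now 10 = byte 1 bit 2; 38 bits remain
Read 2: bits[10:19] width=9 -> value=401 (bin 110010001); offset now 19 = byte 2 bit 3; 29 bits remain
Read 3: bits[19:30] width=11 -> value=1272 (bin 10011111000); offset now 30 = byte 3 bit 6; 18 bits remain
Read 4: bits[30:41] width=11 -> value=247 (bin 00011110111); offset now 41 = byte 5 bit 1; 7 bits remain
Read 5: bits[41:44] width=3 -> value=5 (bin 101); offset now 44 = byte 5 bit 4; 4 bits remain
Read 6: bits[44:46] width=2 -> value=3 (bin 11); offset now 46 = byte 5 bit 6; 2 bits remain

Answer: 5 6 3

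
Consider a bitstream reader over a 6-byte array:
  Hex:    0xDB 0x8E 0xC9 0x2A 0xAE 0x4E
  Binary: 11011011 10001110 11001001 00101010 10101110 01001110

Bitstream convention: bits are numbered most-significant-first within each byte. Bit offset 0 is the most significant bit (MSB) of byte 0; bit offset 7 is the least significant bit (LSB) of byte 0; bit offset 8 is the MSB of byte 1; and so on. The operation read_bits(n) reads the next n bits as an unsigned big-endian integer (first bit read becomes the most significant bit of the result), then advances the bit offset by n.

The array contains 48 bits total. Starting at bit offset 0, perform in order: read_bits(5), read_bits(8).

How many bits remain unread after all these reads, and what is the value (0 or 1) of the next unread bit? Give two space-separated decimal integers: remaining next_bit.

Read 1: bits[0:5] width=5 -> value=27 (bin 11011); offset now 5 = byte 0 bit 5; 43 bits remain
Read 2: bits[5:13] width=8 -> value=113 (bin 01110001); offset now 13 = byte 1 bit 5; 35 bits remain

Answer: 35 1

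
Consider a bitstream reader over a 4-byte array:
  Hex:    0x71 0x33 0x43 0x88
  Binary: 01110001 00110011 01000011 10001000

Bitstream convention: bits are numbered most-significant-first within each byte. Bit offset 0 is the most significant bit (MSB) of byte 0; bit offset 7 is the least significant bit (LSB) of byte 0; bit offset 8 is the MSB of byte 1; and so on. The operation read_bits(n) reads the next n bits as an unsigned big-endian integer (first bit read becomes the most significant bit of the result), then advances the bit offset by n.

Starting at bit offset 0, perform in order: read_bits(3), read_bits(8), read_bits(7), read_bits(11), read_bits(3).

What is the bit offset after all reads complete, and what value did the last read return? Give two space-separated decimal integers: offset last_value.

Answer: 32 0

Derivation:
Read 1: bits[0:3] width=3 -> value=3 (bin 011); offset now 3 = byte 0 bit 3; 29 bits remain
Read 2: bits[3:11] width=8 -> value=137 (bin 10001001); offset now 11 = byte 1 bit 3; 21 bits remain
Read 3: bits[11:18] width=7 -> value=77 (bin 1001101); offset now 18 = byte 2 bit 2; 14 bits remain
Read 4: bits[18:29] width=11 -> value=113 (bin 00001110001); offset now 29 = byte 3 bit 5; 3 bits remain
Read 5: bits[29:32] width=3 -> value=0 (bin 000); offset now 32 = byte 4 bit 0; 0 bits remain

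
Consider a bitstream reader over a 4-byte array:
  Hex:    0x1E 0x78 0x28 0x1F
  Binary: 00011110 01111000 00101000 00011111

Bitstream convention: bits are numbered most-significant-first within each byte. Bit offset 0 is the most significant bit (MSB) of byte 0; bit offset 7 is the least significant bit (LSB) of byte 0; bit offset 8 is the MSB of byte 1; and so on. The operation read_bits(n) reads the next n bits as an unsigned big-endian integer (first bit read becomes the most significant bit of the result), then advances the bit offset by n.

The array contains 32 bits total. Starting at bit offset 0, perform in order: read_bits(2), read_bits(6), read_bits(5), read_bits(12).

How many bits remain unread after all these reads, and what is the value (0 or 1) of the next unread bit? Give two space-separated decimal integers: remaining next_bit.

Answer: 7 0

Derivation:
Read 1: bits[0:2] width=2 -> value=0 (bin 00); offset now 2 = byte 0 bit 2; 30 bits remain
Read 2: bits[2:8] width=6 -> value=30 (bin 011110); offset now 8 = byte 1 bit 0; 24 bits remain
Read 3: bits[8:13] width=5 -> value=15 (bin 01111); offset now 13 = byte 1 bit 5; 19 bits remain
Read 4: bits[13:25] width=12 -> value=80 (bin 000001010000); offset now 25 = byte 3 bit 1; 7 bits remain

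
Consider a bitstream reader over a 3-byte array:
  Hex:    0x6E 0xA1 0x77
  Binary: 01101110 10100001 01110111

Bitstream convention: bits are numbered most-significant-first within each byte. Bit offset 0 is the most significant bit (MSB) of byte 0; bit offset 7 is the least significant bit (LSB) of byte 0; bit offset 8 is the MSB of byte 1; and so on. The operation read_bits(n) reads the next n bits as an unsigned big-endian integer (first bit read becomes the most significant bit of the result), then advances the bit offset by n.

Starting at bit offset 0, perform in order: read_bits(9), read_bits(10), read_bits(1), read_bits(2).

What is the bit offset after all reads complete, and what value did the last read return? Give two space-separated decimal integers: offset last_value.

Answer: 22 1

Derivation:
Read 1: bits[0:9] width=9 -> value=221 (bin 011011101); offset now 9 = byte 1 bit 1; 15 bits remain
Read 2: bits[9:19] width=10 -> value=267 (bin 0100001011); offset now 19 = byte 2 bit 3; 5 bits remain
Read 3: bits[19:20] width=1 -> value=1 (bin 1); offset now 20 = byte 2 bit 4; 4 bits remain
Read 4: bits[20:22] width=2 -> value=1 (bin 01); offset now 22 = byte 2 bit 6; 2 bits remain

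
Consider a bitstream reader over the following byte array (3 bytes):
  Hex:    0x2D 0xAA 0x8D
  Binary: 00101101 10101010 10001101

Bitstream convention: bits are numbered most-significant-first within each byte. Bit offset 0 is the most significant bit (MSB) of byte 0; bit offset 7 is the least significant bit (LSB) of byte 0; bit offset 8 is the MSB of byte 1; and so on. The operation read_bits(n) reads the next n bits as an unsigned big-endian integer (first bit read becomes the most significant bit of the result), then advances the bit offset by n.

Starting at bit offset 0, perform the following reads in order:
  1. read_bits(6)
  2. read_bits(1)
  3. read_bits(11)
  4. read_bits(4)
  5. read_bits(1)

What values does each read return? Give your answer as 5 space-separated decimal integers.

Read 1: bits[0:6] width=6 -> value=11 (bin 001011); offset now 6 = byte 0 bit 6; 18 bits remain
Read 2: bits[6:7] width=1 -> value=0 (bin 0); offset now 7 = byte 0 bit 7; 17 bits remain
Read 3: bits[7:18] width=11 -> value=1706 (bin 11010101010); offset now 18 = byte 2 bit 2; 6 bits remain
Read 4: bits[18:22] width=4 -> value=3 (bin 0011); offset now 22 = byte 2 bit 6; 2 bits remain
Read 5: bits[22:23] width=1 -> value=0 (bin 0); offset now 23 = byte 2 bit 7; 1 bits remain

Answer: 11 0 1706 3 0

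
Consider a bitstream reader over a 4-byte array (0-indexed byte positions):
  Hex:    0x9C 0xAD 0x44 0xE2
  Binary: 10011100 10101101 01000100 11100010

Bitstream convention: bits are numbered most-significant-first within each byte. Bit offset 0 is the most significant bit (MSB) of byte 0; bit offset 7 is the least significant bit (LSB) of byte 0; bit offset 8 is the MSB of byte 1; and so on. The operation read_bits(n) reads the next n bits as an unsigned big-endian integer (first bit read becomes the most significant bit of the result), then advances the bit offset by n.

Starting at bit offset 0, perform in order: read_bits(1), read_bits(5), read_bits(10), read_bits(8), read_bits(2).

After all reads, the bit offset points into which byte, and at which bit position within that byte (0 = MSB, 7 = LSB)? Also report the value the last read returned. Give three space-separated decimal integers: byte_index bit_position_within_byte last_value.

Answer: 3 2 3

Derivation:
Read 1: bits[0:1] width=1 -> value=1 (bin 1); offset now 1 = byte 0 bit 1; 31 bits remain
Read 2: bits[1:6] width=5 -> value=7 (bin 00111); offset now 6 = byte 0 bit 6; 26 bits remain
Read 3: bits[6:16] width=10 -> value=173 (bin 0010101101); offset now 16 = byte 2 bit 0; 16 bits remain
Read 4: bits[16:24] width=8 -> value=68 (bin 01000100); offset now 24 = byte 3 bit 0; 8 bits remain
Read 5: bits[24:26] width=2 -> value=3 (bin 11); offset now 26 = byte 3 bit 2; 6 bits remain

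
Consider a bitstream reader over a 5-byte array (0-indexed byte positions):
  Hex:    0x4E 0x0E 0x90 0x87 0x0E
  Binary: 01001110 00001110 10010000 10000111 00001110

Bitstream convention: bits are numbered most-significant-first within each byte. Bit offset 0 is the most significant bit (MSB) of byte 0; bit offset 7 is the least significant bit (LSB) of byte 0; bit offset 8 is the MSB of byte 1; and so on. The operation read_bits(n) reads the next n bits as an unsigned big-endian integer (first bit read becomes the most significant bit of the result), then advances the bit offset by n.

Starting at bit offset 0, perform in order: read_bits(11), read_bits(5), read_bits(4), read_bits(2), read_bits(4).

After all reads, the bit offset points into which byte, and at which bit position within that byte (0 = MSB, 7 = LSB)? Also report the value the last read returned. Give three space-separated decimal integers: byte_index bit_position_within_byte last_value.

Read 1: bits[0:11] width=11 -> value=624 (bin 01001110000); offset now 11 = byte 1 bit 3; 29 bits remain
Read 2: bits[11:16] width=5 -> value=14 (bin 01110); offset now 16 = byte 2 bit 0; 24 bits remain
Read 3: bits[16:20] width=4 -> value=9 (bin 1001); offset now 20 = byte 2 bit 4; 20 bits remain
Read 4: bits[20:22] width=2 -> value=0 (bin 00); offset now 22 = byte 2 bit 6; 18 bits remain
Read 5: bits[22:26] width=4 -> value=2 (bin 0010); offset now 26 = byte 3 bit 2; 14 bits remain

Answer: 3 2 2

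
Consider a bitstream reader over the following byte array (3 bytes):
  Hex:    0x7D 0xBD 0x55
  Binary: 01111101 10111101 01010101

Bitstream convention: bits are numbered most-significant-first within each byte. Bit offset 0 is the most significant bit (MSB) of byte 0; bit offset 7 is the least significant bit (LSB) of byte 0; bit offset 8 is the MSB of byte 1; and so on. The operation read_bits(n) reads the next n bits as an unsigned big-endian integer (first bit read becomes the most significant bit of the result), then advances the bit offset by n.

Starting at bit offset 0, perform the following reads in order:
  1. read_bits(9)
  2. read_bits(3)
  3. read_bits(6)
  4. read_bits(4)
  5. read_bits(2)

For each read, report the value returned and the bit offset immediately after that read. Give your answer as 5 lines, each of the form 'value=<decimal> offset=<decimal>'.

Answer: value=251 offset=9
value=3 offset=12
value=53 offset=18
value=5 offset=22
value=1 offset=24

Derivation:
Read 1: bits[0:9] width=9 -> value=251 (bin 011111011); offset now 9 = byte 1 bit 1; 15 bits remain
Read 2: bits[9:12] width=3 -> value=3 (bin 011); offset now 12 = byte 1 bit 4; 12 bits remain
Read 3: bits[12:18] width=6 -> value=53 (bin 110101); offset now 18 = byte 2 bit 2; 6 bits remain
Read 4: bits[18:22] width=4 -> value=5 (bin 0101); offset now 22 = byte 2 bit 6; 2 bits remain
Read 5: bits[22:24] width=2 -> value=1 (bin 01); offset now 24 = byte 3 bit 0; 0 bits remain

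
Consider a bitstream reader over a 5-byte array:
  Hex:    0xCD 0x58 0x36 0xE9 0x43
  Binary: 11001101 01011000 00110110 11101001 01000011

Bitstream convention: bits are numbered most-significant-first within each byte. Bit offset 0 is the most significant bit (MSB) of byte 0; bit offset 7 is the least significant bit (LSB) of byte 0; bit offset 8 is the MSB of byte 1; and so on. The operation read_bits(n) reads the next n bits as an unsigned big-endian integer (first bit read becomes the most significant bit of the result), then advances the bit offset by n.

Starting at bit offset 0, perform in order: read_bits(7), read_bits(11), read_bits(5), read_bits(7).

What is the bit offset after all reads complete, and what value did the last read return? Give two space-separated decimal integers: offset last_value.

Read 1: bits[0:7] width=7 -> value=102 (bin 1100110); offset now 7 = byte 0 bit 7; 33 bits remain
Read 2: bits[7:18] width=11 -> value=1376 (bin 10101100000); offset now 18 = byte 2 bit 2; 22 bits remain
Read 3: bits[18:23] width=5 -> value=27 (bin 11011); offset now 23 = byte 2 bit 7; 17 bits remain
Read 4: bits[23:30] width=7 -> value=58 (bin 0111010); offset now 30 = byte 3 bit 6; 10 bits remain

Answer: 30 58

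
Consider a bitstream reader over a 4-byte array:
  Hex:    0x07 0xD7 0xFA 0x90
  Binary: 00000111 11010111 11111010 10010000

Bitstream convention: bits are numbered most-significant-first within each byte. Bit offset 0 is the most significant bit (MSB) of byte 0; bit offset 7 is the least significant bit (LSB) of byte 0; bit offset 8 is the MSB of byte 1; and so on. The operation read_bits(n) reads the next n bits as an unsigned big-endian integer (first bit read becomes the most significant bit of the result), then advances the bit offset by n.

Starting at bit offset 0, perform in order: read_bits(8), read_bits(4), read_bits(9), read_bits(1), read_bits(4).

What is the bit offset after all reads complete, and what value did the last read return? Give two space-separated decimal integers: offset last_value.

Read 1: bits[0:8] width=8 -> value=7 (bin 00000111); offset now 8 = byte 1 bit 0; 24 bits remain
Read 2: bits[8:12] width=4 -> value=13 (bin 1101); offset now 12 = byte 1 bit 4; 20 bits remain
Read 3: bits[12:21] width=9 -> value=255 (bin 011111111); offset now 21 = byte 2 bit 5; 11 bits remain
Read 4: bits[21:22] width=1 -> value=0 (bin 0); offset now 22 = byte 2 bit 6; 10 bits remain
Read 5: bits[22:26] width=4 -> value=10 (bin 1010); offset now 26 = byte 3 bit 2; 6 bits remain

Answer: 26 10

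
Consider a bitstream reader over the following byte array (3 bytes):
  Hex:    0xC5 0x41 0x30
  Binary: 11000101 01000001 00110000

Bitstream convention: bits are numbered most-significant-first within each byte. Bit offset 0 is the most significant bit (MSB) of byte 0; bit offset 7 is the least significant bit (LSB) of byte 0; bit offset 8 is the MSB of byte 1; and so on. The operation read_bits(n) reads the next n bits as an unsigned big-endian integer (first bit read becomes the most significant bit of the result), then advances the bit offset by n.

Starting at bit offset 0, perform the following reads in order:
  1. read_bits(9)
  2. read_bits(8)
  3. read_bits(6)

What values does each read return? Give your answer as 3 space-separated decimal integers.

Read 1: bits[0:9] width=9 -> value=394 (bin 110001010); offset now 9 = byte 1 bit 1; 15 bits remain
Read 2: bits[9:17] width=8 -> value=130 (bin 10000010); offset now 17 = byte 2 bit 1; 7 bits remain
Read 3: bits[17:23] width=6 -> value=24 (bin 011000); offset now 23 = byte 2 bit 7; 1 bits remain

Answer: 394 130 24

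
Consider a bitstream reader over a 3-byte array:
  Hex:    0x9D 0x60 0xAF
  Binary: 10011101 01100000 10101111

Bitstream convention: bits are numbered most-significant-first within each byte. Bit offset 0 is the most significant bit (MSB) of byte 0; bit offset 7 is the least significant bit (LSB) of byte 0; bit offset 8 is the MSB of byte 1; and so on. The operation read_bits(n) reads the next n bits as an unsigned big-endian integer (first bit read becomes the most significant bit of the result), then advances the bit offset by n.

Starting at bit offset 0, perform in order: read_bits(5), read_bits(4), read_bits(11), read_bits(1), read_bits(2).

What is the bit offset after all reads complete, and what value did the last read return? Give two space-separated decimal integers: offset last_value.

Answer: 23 3

Derivation:
Read 1: bits[0:5] width=5 -> value=19 (bin 10011); offset now 5 = byte 0 bit 5; 19 bits remain
Read 2: bits[5:9] width=4 -> value=10 (bin 1010); offset now 9 = byte 1 bit 1; 15 bits remain
Read 3: bits[9:20] width=11 -> value=1546 (bin 11000001010); offset now 20 = byte 2 bit 4; 4 bits remain
Read 4: bits[20:21] width=1 -> value=1 (bin 1); offset now 21 = byte 2 bit 5; 3 bits remain
Read 5: bits[21:23] width=2 -> value=3 (bin 11); offset now 23 = byte 2 bit 7; 1 bits remain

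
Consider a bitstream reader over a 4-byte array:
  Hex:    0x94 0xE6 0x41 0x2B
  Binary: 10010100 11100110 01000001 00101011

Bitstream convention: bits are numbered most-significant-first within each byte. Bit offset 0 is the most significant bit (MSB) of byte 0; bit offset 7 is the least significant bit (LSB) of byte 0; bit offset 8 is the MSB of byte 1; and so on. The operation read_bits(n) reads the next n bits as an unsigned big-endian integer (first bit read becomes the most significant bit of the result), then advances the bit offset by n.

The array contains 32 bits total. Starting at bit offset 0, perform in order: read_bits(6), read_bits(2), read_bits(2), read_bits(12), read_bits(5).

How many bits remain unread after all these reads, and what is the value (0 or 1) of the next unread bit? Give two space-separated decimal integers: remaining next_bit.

Answer: 5 0

Derivation:
Read 1: bits[0:6] width=6 -> value=37 (bin 100101); offset now 6 = byte 0 bit 6; 26 bits remain
Read 2: bits[6:8] width=2 -> value=0 (bin 00); offset now 8 = byte 1 bit 0; 24 bits remain
Read 3: bits[8:10] width=2 -> value=3 (bin 11); offset now 10 = byte 1 bit 2; 22 bits remain
Read 4: bits[10:22] width=12 -> value=2448 (bin 100110010000); offset now 22 = byte 2 bit 6; 10 bits remain
Read 5: bits[22:27] width=5 -> value=9 (bin 01001); offset now 27 = byte 3 bit 3; 5 bits remain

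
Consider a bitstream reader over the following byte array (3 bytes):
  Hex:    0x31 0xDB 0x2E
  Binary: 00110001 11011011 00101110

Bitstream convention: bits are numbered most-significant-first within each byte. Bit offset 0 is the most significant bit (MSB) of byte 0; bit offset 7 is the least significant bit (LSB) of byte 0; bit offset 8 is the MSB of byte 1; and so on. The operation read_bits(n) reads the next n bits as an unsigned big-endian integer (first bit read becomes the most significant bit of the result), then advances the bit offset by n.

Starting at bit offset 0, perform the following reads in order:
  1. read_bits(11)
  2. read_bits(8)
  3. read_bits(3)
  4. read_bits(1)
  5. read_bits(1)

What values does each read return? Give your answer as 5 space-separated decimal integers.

Answer: 398 217 3 1 0

Derivation:
Read 1: bits[0:11] width=11 -> value=398 (bin 00110001110); offset now 11 = byte 1 bit 3; 13 bits remain
Read 2: bits[11:19] width=8 -> value=217 (bin 11011001); offset now 19 = byte 2 bit 3; 5 bits remain
Read 3: bits[19:22] width=3 -> value=3 (bin 011); offset now 22 = byte 2 bit 6; 2 bits remain
Read 4: bits[22:23] width=1 -> value=1 (bin 1); offset now 23 = byte 2 bit 7; 1 bits remain
Read 5: bits[23:24] width=1 -> value=0 (bin 0); offset now 24 = byte 3 bit 0; 0 bits remain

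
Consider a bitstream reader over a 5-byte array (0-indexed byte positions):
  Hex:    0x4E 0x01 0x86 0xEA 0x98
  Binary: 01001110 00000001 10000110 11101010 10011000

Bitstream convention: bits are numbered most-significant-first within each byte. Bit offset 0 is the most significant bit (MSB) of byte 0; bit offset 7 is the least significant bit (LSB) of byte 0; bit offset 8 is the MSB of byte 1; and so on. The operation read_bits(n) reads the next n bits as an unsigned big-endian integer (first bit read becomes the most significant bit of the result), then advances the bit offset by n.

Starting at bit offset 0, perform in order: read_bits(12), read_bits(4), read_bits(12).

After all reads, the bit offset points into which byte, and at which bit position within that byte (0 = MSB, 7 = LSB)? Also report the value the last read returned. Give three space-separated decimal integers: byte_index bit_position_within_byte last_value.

Answer: 3 4 2158

Derivation:
Read 1: bits[0:12] width=12 -> value=1248 (bin 010011100000); offset now 12 = byte 1 bit 4; 28 bits remain
Read 2: bits[12:16] width=4 -> value=1 (bin 0001); offset now 16 = byte 2 bit 0; 24 bits remain
Read 3: bits[16:28] width=12 -> value=2158 (bin 100001101110); offset now 28 = byte 3 bit 4; 12 bits remain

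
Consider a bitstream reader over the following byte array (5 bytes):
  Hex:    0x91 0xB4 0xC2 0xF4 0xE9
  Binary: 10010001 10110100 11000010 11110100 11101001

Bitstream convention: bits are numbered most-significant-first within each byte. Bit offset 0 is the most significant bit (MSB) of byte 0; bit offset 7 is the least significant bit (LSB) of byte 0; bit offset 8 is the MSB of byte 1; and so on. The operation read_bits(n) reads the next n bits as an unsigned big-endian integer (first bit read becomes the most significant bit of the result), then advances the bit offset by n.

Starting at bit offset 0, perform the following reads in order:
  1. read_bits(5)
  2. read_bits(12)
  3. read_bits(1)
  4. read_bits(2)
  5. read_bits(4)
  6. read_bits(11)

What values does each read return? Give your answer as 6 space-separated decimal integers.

Answer: 18 873 1 0 2 1959

Derivation:
Read 1: bits[0:5] width=5 -> value=18 (bin 10010); offset now 5 = byte 0 bit 5; 35 bits remain
Read 2: bits[5:17] width=12 -> value=873 (bin 001101101001); offset now 17 = byte 2 bit 1; 23 bits remain
Read 3: bits[17:18] width=1 -> value=1 (bin 1); offset now 18 = byte 2 bit 2; 22 bits remain
Read 4: bits[18:20] width=2 -> value=0 (bin 00); offset now 20 = byte 2 bit 4; 20 bits remain
Read 5: bits[20:24] width=4 -> value=2 (bin 0010); offset now 24 = byte 3 bit 0; 16 bits remain
Read 6: bits[24:35] width=11 -> value=1959 (bin 11110100111); offset now 35 = byte 4 bit 3; 5 bits remain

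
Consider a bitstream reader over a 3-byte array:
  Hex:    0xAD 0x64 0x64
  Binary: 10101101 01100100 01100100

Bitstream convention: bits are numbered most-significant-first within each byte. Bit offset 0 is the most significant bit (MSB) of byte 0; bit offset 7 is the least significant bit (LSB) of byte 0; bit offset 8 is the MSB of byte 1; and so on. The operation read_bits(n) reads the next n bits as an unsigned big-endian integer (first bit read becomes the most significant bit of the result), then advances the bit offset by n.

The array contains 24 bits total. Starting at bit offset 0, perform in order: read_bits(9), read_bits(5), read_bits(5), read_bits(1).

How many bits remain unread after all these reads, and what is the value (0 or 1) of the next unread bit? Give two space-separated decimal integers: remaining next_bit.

Read 1: bits[0:9] width=9 -> value=346 (bin 101011010); offset now 9 = byte 1 bit 1; 15 bits remain
Read 2: bits[9:14] width=5 -> value=25 (bin 11001); offset now 14 = byte 1 bit 6; 10 bits remain
Read 3: bits[14:19] width=5 -> value=3 (bin 00011); offset now 19 = byte 2 bit 3; 5 bits remain
Read 4: bits[19:20] width=1 -> value=0 (bin 0); offset now 20 = byte 2 bit 4; 4 bits remain

Answer: 4 0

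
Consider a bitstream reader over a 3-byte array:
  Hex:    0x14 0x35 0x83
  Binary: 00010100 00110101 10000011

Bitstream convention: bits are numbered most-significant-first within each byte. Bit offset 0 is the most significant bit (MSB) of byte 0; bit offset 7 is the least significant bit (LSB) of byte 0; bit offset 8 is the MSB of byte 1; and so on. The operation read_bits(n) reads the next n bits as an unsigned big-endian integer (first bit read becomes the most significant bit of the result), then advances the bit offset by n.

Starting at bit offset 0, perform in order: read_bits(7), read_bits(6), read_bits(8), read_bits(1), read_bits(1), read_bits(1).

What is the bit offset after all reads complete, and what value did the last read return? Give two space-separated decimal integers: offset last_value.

Answer: 24 1

Derivation:
Read 1: bits[0:7] width=7 -> value=10 (bin 0001010); offset now 7 = byte 0 bit 7; 17 bits remain
Read 2: bits[7:13] width=6 -> value=6 (bin 000110); offset now 13 = byte 1 bit 5; 11 bits remain
Read 3: bits[13:21] width=8 -> value=176 (bin 10110000); offset now 21 = byte 2 bit 5; 3 bits remain
Read 4: bits[21:22] width=1 -> value=0 (bin 0); offset now 22 = byte 2 bit 6; 2 bits remain
Read 5: bits[22:23] width=1 -> value=1 (bin 1); offset now 23 = byte 2 bit 7; 1 bits remain
Read 6: bits[23:24] width=1 -> value=1 (bin 1); offset now 24 = byte 3 bit 0; 0 bits remain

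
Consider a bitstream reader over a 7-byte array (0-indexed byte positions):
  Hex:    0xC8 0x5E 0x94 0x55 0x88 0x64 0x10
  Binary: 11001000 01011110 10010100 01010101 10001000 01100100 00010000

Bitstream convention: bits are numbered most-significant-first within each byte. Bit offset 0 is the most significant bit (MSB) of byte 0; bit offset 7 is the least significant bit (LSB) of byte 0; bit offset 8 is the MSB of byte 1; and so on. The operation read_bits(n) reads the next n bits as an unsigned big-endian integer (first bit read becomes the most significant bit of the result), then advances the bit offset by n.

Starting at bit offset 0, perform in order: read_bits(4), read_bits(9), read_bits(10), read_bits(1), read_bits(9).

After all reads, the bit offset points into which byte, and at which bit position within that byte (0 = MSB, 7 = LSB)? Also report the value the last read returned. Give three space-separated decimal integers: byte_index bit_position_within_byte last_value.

Read 1: bits[0:4] width=4 -> value=12 (bin 1100); offset now 4 = byte 0 bit 4; 52 bits remain
Read 2: bits[4:13] width=9 -> value=267 (bin 100001011); offset now 13 = byte 1 bit 5; 43 bits remain
Read 3: bits[13:23] width=10 -> value=842 (bin 1101001010); offset now 23 = byte 2 bit 7; 33 bits remain
Read 4: bits[23:24] width=1 -> value=0 (bin 0); offset now 24 = byte 3 bit 0; 32 bits remain
Read 5: bits[24:33] width=9 -> value=171 (bin 010101011); offset now 33 = byte 4 bit 1; 23 bits remain

Answer: 4 1 171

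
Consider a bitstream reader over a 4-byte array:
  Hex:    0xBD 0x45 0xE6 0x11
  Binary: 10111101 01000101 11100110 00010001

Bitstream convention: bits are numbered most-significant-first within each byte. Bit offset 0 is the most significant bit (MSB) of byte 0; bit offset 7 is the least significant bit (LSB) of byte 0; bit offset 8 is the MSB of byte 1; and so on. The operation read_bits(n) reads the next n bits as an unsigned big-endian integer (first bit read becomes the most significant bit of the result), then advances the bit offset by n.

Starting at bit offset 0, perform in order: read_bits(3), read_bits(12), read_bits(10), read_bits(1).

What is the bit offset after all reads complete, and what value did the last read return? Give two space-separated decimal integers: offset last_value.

Read 1: bits[0:3] width=3 -> value=5 (bin 101); offset now 3 = byte 0 bit 3; 29 bits remain
Read 2: bits[3:15] width=12 -> value=3746 (bin 111010100010); offset now 15 = byte 1 bit 7; 17 bits remain
Read 3: bits[15:25] width=10 -> value=972 (bin 1111001100); offset now 25 = byte 3 bit 1; 7 bits remain
Read 4: bits[25:26] width=1 -> value=0 (bin 0); offset now 26 = byte 3 bit 2; 6 bits remain

Answer: 26 0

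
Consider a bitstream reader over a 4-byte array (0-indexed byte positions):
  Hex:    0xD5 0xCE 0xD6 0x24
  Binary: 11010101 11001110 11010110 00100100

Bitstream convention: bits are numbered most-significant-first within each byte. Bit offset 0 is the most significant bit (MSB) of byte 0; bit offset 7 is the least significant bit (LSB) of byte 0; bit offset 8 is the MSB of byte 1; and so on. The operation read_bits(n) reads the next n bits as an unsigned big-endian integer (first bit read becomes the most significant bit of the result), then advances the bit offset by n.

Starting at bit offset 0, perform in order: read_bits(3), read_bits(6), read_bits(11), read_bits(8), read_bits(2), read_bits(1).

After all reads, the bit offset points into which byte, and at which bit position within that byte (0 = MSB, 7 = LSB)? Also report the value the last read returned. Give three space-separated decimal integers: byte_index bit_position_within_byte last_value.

Read 1: bits[0:3] width=3 -> value=6 (bin 110); offset now 3 = byte 0 bit 3; 29 bits remain
Read 2: bits[3:9] width=6 -> value=43 (bin 101011); offset now 9 = byte 1 bit 1; 23 bits remain
Read 3: bits[9:20] width=11 -> value=1261 (bin 10011101101); offset now 20 = byte 2 bit 4; 12 bits remain
Read 4: bits[20:28] width=8 -> value=98 (bin 01100010); offset now 28 = byte 3 bit 4; 4 bits remain
Read 5: bits[28:30] width=2 -> value=1 (bin 01); offset now 30 = byte 3 bit 6; 2 bits remain
Read 6: bits[30:31] width=1 -> value=0 (bin 0); offset now 31 = byte 3 bit 7; 1 bits remain

Answer: 3 7 0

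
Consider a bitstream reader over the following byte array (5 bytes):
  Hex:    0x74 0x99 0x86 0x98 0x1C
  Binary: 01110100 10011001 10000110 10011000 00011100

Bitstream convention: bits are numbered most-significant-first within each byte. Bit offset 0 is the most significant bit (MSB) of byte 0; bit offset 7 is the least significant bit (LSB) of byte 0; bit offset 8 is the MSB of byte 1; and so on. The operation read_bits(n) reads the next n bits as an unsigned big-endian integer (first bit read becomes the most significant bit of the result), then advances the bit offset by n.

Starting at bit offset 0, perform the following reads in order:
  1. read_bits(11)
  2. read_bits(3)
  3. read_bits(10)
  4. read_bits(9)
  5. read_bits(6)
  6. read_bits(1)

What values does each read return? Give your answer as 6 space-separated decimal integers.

Read 1: bits[0:11] width=11 -> value=932 (bin 01110100100); offset now 11 = byte 1 bit 3; 29 bits remain
Read 2: bits[11:14] width=3 -> value=6 (bin 110); offset now 14 = byte 1 bit 6; 26 bits remain
Read 3: bits[14:24] width=10 -> value=390 (bin 0110000110); offset now 24 = byte 3 bit 0; 16 bits remain
Read 4: bits[24:33] width=9 -> value=304 (bin 100110000); offset now 33 = byte 4 bit 1; 7 bits remain
Read 5: bits[33:39] width=6 -> value=14 (bin 001110); offset now 39 = byte 4 bit 7; 1 bits remain
Read 6: bits[39:40] width=1 -> value=0 (bin 0); offset now 40 = byte 5 bit 0; 0 bits remain

Answer: 932 6 390 304 14 0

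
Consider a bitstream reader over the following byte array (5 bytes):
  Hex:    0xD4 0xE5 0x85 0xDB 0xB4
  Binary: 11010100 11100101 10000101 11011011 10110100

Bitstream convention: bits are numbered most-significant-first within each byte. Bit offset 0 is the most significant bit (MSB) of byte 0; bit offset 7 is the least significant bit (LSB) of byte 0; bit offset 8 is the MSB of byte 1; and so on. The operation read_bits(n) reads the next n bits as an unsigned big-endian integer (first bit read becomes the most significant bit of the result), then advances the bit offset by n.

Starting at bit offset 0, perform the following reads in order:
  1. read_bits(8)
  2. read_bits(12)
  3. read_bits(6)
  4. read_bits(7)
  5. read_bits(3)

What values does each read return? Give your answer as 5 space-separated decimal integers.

Answer: 212 3672 23 55 3

Derivation:
Read 1: bits[0:8] width=8 -> value=212 (bin 11010100); offset now 8 = byte 1 bit 0; 32 bits remain
Read 2: bits[8:20] width=12 -> value=3672 (bin 111001011000); offset now 20 = byte 2 bit 4; 20 bits remain
Read 3: bits[20:26] width=6 -> value=23 (bin 010111); offset now 26 = byte 3 bit 2; 14 bits remain
Read 4: bits[26:33] width=7 -> value=55 (bin 0110111); offset now 33 = byte 4 bit 1; 7 bits remain
Read 5: bits[33:36] width=3 -> value=3 (bin 011); offset now 36 = byte 4 bit 4; 4 bits remain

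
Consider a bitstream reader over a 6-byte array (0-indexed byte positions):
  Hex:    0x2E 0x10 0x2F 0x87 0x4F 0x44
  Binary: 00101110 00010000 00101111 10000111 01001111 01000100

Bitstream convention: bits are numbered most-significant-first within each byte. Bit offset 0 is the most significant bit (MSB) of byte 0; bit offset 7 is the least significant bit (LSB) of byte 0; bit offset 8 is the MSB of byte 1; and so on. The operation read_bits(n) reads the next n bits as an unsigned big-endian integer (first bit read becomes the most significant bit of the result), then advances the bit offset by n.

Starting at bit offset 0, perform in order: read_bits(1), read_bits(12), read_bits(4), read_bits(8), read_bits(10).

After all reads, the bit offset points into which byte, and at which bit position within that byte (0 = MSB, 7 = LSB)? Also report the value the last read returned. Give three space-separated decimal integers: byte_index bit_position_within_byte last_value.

Read 1: bits[0:1] width=1 -> value=0 (bin 0); offset now 1 = byte 0 bit 1; 47 bits remain
Read 2: bits[1:13] width=12 -> value=1474 (bin 010111000010); offset now 13 = byte 1 bit 5; 35 bits remain
Read 3: bits[13:17] width=4 -> value=0 (bin 0000); offset now 17 = byte 2 bit 1; 31 bits remain
Read 4: bits[17:25] width=8 -> value=95 (bin 01011111); offset now 25 = byte 3 bit 1; 23 bits remain
Read 5: bits[25:35] width=10 -> value=58 (bin 0000111010); offset now 35 = byte 4 bit 3; 13 bits remain

Answer: 4 3 58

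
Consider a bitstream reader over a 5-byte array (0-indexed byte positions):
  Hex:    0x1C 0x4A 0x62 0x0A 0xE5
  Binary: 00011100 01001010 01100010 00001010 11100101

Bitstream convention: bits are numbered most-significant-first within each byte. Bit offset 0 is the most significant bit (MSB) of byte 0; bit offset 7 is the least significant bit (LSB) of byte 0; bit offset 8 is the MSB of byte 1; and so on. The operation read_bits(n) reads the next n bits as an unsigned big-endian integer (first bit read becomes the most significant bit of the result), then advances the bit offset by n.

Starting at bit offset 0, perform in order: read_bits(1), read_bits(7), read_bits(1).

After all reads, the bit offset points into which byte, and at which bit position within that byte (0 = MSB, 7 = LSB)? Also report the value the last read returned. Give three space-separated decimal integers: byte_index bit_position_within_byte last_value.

Answer: 1 1 0

Derivation:
Read 1: bits[0:1] width=1 -> value=0 (bin 0); offset now 1 = byte 0 bit 1; 39 bits remain
Read 2: bits[1:8] width=7 -> value=28 (bin 0011100); offset now 8 = byte 1 bit 0; 32 bits remain
Read 3: bits[8:9] width=1 -> value=0 (bin 0); offset now 9 = byte 1 bit 1; 31 bits remain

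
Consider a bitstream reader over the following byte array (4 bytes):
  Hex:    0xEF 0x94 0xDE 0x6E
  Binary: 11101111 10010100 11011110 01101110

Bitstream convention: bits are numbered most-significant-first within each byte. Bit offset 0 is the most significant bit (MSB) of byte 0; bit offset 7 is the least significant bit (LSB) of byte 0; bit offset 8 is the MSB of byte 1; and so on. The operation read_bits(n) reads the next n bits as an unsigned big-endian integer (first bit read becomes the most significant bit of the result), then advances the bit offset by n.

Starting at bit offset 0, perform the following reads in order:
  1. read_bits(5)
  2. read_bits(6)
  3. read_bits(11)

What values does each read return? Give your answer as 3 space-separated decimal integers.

Answer: 29 60 1335

Derivation:
Read 1: bits[0:5] width=5 -> value=29 (bin 11101); offset now 5 = byte 0 bit 5; 27 bits remain
Read 2: bits[5:11] width=6 -> value=60 (bin 111100); offset now 11 = byte 1 bit 3; 21 bits remain
Read 3: bits[11:22] width=11 -> value=1335 (bin 10100110111); offset now 22 = byte 2 bit 6; 10 bits remain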